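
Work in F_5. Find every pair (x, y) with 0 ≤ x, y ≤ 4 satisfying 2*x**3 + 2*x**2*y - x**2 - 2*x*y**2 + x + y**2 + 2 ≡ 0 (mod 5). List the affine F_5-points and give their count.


Affine F_5-points: {(1, 1), (2, 2), (2, 4), (3, 0)}; count = 4.

For each of the 25 pairs (x, y) ∈ F_5², evaluate f(x, y) mod 5. Record the zeros.
  x = 0: [0↦2, 1↦3, 2↦1, 3↦1, 4↦3]  zeros at y ∈ ∅
  x = 1: [0↦4, 1↦0, 2↦4, 3↦1, 4↦1]  zeros at y ∈ {1}
  x = 2: [0↦1, 1↦1, 2↦0, 3↦3, 4↦0]  zeros at y ∈ {2, 4}
  x = 3: [0↦0, 1↦3, 2↦1, 3↦4, 4↦2]  zeros at y ∈ {0}
  x = 4: [0↦3, 1↦3, 2↦4, 3↦1, 4↦4]  zeros at y ∈ ∅
Collecting zeros: affine points = {(1, 1), (2, 2), (2, 4), (3, 0)}.
Total count |C(F_5)_aff| = 4.


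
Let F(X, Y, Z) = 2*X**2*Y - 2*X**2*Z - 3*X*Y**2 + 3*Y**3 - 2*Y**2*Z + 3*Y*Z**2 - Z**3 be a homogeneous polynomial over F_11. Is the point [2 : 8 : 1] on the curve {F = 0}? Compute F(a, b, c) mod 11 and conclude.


F(2,8,1) ≡ 3 (mod 11); P is NOT on the curve.

Evaluate F(2, 8, 1) term-by-term (mod 11).
  2*X**2*Y ↦ 2·4·8·1 = 64
  -2*X**2*Z ↦ -2·4·1·1 = -8
  -3*X*Y**2 ↦ -3·2·64·1 = -384
  3*Y**3 ↦ 3·1·512·1 = 1536
  -2*Y**2*Z ↦ -2·1·64·1 = -128
  3*Y*Z**2 ↦ 3·1·8·1 = 24
  -Z**3 ↦ -1·1·1·1 = -1
Sum: F(2, 8, 1) = (64) + (-8) + (-384) + (1536) + (-128) + (24) + (-1) = 1103.
Reducing mod 11: 1103 ≡ 3 (mod 11).
Since F(a, b, c) ≡ 3 ≠ 0 (mod 11), P does NOT lie on the curve.


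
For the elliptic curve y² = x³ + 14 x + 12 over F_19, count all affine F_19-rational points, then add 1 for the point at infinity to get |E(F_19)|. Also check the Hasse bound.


Affine points = {(3, 9), (3, 10), (5, 6), (5, 13), (7, 4), (7, 15), (8, 3), (8, 16), (13, 4), (13, 15), (14, 8), (14, 11), (15, 5), (15, 14), (16, 0), (18, 4), (18, 15)}; affine count = 17; |E(F_19)| = 18.

Discriminant check: Δ ∝ 4a³ + 27b² = 4·14³ + 27·12² = 4·2744 + 27·144 ≡ 6 (mod 19). Nonzero ⇒ E is nonsingular.
For each x ∈ F_19, compute rhs = x³ + 14·x + 12 mod 19, then count y ∈ F_19 with y² ≡ rhs.
  x = 0: rhs = 12, matching y values: none (0 points).
  x = 1: rhs = 8, matching y values: none (0 points).
  x = 2: rhs = 10, matching y values: none (0 points).
  x = 3: rhs = 5, matching y values: 9, 10 (2 points).
  x = 4: rhs = 18, matching y values: none (0 points).
  x = 5: rhs = 17, matching y values: 6, 13 (2 points).
  x = 6: rhs = 8, matching y values: none (0 points).
  x = 7: rhs = 16, matching y values: 4, 15 (2 points).
  x = 8: rhs = 9, matching y values: 3, 16 (2 points).
  x = 9: rhs = 12, matching y values: none (0 points).
  x = 10: rhs = 12, matching y values: none (0 points).
  x = 11: rhs = 15, matching y values: none (0 points).
  x = 12: rhs = 8, matching y values: none (0 points).
  x = 13: rhs = 16, matching y values: 4, 15 (2 points).
  x = 14: rhs = 7, matching y values: 8, 11 (2 points).
  x = 15: rhs = 6, matching y values: 5, 14 (2 points).
  x = 16: rhs = 0, matching y values: 0 (1 points).
  x = 17: rhs = 14, matching y values: none (0 points).
  x = 18: rhs = 16, matching y values: 4, 15 (2 points).
Total affine count: 17.
Full point count |E(F_19)| = 17 + 1 = 18.
Hasse bound: |18 − (19+1)| = |-2| = 2 ≤ 2√19 ≈ 8.7178 ✓.


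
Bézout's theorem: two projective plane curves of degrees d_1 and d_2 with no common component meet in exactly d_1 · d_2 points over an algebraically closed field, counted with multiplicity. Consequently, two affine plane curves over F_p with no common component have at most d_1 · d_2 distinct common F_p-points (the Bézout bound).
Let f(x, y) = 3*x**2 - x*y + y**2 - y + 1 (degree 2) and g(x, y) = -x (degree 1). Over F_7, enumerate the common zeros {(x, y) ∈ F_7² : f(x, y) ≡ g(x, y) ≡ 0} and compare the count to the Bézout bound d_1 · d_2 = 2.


Common zeros: {(0, 3), (0, 5)}; count = 2; Bézout bound = 2.

deg(f) = 2, deg(g) = 1, so Bézout bound = 2.
Scan x ∈ F_7. For each x, list the y ∈ F_7 with f(x, y) ≡ 0 and those with g(x, y) ≡ 0 (mod 7); the common zeros in that column are the intersection.
  x = 0: f ≡ 0 at y ∈ {3, 5}; g ≡ 0 at y ∈ {0, 1, 2, 3, 4, 5, 6}; common: {3, 5}.
  x = 1: f ≡ 0 at y ∈ {3, 6}; g ≡ 0 at y ∈ ∅; common: ∅.
  x = 2: f ≡ 0 at y ∈ ∅; g ≡ 0 at y ∈ ∅; common: ∅.
  x = 3: f ≡ 0 at y ∈ {0, 4}; g ≡ 0 at y ∈ ∅; common: ∅.
  x = 4: f ≡ 0 at y ∈ {0, 5}; g ≡ 0 at y ∈ ∅; common: ∅.
  x = 5: f ≡ 0 at y ∈ ∅; g ≡ 0 at y ∈ ∅; common: ∅.
  x = 6: f ≡ 0 at y ∈ ∅; g ≡ 0 at y ∈ ∅; common: ∅.
Collecting: common zeros = {(0, 3), (0, 5)}, so the count is 2.
Comparison with the Bézout bound: 2 ≤ 2 = deg(f)·deg(g), as expected for curves with no common component (the bound is attained).


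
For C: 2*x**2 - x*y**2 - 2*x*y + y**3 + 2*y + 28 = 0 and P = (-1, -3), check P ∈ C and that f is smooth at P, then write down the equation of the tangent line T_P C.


Tangent line at P: -7*x + 25*y + 68 = 0.

Step 1: f(-1, -3) = 0, so P lies on C.
Step 2: partial derivatives
  f_x(x, y) = 4*x - y**2 - 2*y, f_y(x, y) = -2*x*y - 2*x + 3*y**2 + 2.
  f_x(P) = -7, f_y(P) = 25 (gradient nonzero, so P is smooth).
Step 3: tangent line at P: -7·(x − -1) + 25·(y − -3) = 0.
Expanding: -7*x + 25*y + 68 = 0.


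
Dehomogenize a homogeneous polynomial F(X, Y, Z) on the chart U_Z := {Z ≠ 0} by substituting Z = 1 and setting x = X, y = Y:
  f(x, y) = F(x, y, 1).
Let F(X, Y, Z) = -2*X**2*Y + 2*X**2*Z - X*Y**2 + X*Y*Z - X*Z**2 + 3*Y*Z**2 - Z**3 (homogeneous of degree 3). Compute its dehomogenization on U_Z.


f(x, y) = -2*x**2*y + 2*x**2 - x*y**2 + x*y - x + 3*y - 1

On U_Z we set Z = 1. Each monomial c·X^i·Y^j·Z^k in F becomes c·x^i·y^j·1^k = c·x^i·y^j.
Substituting Z = 1: F(X, Y, 1) = -2*x**2*y + 2*x**2 - x*y**2 + x*y - x + 3*y - 1.
Note: deg(f) ≤ deg(F) = 3; strict inequality happens when F is divisible by Z (lost terms).


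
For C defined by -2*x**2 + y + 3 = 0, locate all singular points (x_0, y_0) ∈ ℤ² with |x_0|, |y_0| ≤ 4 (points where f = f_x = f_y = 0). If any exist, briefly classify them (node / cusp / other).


No singular points in the scanned grid; C is smooth there.

Compute partial derivatives:
  f_x = -4*x.
  f_y = 1.
f_y = 1 is a nonzero constant, so f_y never vanishes: no point (x, y) can satisfy f = f_x = f_y = 0. In particular no (x, y) ∈ {−4, ..., 4}² is singular; the curve is smooth.


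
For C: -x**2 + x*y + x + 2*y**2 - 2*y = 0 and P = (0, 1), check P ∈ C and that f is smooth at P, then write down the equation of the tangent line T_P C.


Tangent line at P: 2*x + 2*y - 2 = 0.

Step 1: f(0, 1) = 0, so P lies on C.
Step 2: partial derivatives
  f_x(x, y) = -2*x + y + 1, f_y(x, y) = x + 4*y - 2.
  f_x(P) = 2, f_y(P) = 2 (gradient nonzero, so P is smooth).
Step 3: tangent line at P: 2·(x − 0) + 2·(y − 1) = 0.
Expanding: 2*x + 2*y - 2 = 0.


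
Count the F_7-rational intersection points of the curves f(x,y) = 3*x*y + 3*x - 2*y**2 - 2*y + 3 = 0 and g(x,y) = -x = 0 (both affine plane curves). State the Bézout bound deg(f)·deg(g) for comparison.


Common zeros: {(0, 3)}; count = 1; Bézout bound = 2.

deg(f) = 2, deg(g) = 1, so Bézout bound = 2.
Scan x ∈ F_7. For each x, list the y ∈ F_7 with f(x, y) ≡ 0 and those with g(x, y) ≡ 0 (mod 7); the common zeros in that column are the intersection.
  x = 0: f ≡ 0 at y ∈ {3}; g ≡ 0 at y ∈ {0, 1, 2, 3, 4, 5, 6}; common: {3}.
  x = 1: f ≡ 0 at y ∈ {2}; g ≡ 0 at y ∈ ∅; common: ∅.
  x = 2: f ≡ 0 at y ∈ {4, 5}; g ≡ 0 at y ∈ ∅; common: ∅.
  x = 3: f ≡ 0 at y ∈ ∅; g ≡ 0 at y ∈ ∅; common: ∅.
  x = 4: f ≡ 0 at y ∈ ∅; g ≡ 0 at y ∈ ∅; common: ∅.
  x = 5: f ≡ 0 at y ∈ ∅; g ≡ 0 at y ∈ ∅; common: ∅.
  x = 6: f ≡ 0 at y ∈ {0, 1}; g ≡ 0 at y ∈ ∅; common: ∅.
Collecting: common zeros = {(0, 3)}, so the count is 1.
Comparison with the Bézout bound: 1 ≤ 2 = deg(f)·deg(g), as expected for curves with no common component (the affine F_7-count falls short of the bound because intersections may lie at infinity, over extension fields, or carry multiplicity).


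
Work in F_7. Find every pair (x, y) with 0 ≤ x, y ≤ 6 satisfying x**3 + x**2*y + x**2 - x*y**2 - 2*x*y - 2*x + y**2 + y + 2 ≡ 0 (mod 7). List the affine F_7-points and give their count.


Affine F_7-points: {(0, 3), (5, 1), (5, 3)}; count = 3.

For each of the 49 pairs (x, y) ∈ F_7², evaluate f(x, y) mod 7. Record the zeros.
  x = 0: [0↦2, 1↦4, 2↦1, 3↦0, 4↦1, 5↦4, 6↦2]  zeros at y ∈ {3}
  x = 1: [0↦2, 1↦2, 2↦2, 3↦2, 4↦2, 5↦2, 6↦2]  zeros at y ∈ ∅
  x = 2: [0↦3, 1↦3, 2↦1, 3↦4, 4↦5, 5↦4, 6↦1]  zeros at y ∈ ∅
  x = 3: [0↦4, 1↦6, 2↦4, 3↦5, 4↦2, 5↦2, 6↦5]  zeros at y ∈ ∅
  x = 4: [0↦4, 1↦3, 2↦3, 3↦4, 4↦6, 5↦2, 6↦6]  zeros at y ∈ ∅
  x = 5: [0↦2, 1↦0, 2↦4, 3↦0, 4↦2, 5↦3, 6↦3]  zeros at y ∈ {1, 3}
  x = 6: [0↦4, 1↦3, 2↦6, 3↦6, 4↦3, 5↦4, 6↦2]  zeros at y ∈ ∅
Collecting zeros: affine points = {(0, 3), (5, 1), (5, 3)}.
Total count |C(F_7)_aff| = 3.


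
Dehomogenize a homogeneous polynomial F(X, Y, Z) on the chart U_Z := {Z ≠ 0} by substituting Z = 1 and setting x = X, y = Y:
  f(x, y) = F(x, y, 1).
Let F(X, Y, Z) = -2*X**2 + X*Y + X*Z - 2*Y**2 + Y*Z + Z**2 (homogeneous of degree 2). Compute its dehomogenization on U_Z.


f(x, y) = -2*x**2 + x*y + x - 2*y**2 + y + 1

On U_Z we set Z = 1. Each monomial c·X^i·Y^j·Z^k in F becomes c·x^i·y^j·1^k = c·x^i·y^j.
Substituting Z = 1: F(X, Y, 1) = -2*x**2 + x*y + x - 2*y**2 + y + 1.
Note: deg(f) ≤ deg(F) = 2; strict inequality happens when F is divisible by Z (lost terms).


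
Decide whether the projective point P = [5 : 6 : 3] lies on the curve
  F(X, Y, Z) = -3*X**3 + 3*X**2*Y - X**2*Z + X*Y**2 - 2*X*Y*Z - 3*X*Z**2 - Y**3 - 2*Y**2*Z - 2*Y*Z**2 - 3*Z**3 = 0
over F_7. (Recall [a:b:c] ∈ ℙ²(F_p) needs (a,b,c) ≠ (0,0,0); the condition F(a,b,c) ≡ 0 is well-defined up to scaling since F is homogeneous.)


F(5,6,3) ≡ 0 (mod 7); P is on the curve.

Evaluate F(5, 6, 3) term-by-term (mod 7).
  -3*X**3 ↦ -3·125·1·1 = -375
  3*X**2*Y ↦ 3·25·6·1 = 450
  -X**2*Z ↦ -1·25·1·3 = -75
  X*Y**2 ↦ 1·5·36·1 = 180
  -2*X*Y*Z ↦ -2·5·6·3 = -180
  -3*X*Z**2 ↦ -3·5·1·9 = -135
  -Y**3 ↦ -1·1·216·1 = -216
  -2*Y**2*Z ↦ -2·1·36·3 = -216
  -2*Y*Z**2 ↦ -2·1·6·9 = -108
  -3*Z**3 ↦ -3·1·1·27 = -81
Sum: F(5, 6, 3) = (-375) + (450) + (-75) + (180) + (-180) + (-135) + (-216) + (-216) + (-108) + (-81) = -756.
Reducing mod 7: -756 ≡ 0 (mod 7).
Since F(a, b, c) ≡ 0 (mod 7), P lies on the curve.


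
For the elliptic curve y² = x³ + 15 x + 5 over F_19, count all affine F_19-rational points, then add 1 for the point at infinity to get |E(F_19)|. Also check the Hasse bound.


Affine points = {(0, 9), (0, 10), (2, 9), (2, 10), (3, 1), (3, 18), (6, 8), (6, 11), (7, 4), (7, 15), (11, 0), (16, 3), (16, 16), (17, 9), (17, 10)}; affine count = 15; |E(F_19)| = 16.

Discriminant check: Δ ∝ 4a³ + 27b² = 4·15³ + 27·5² = 4·3375 + 27·25 ≡ 1 (mod 19). Nonzero ⇒ E is nonsingular.
For each x ∈ F_19, compute rhs = x³ + 15·x + 5 mod 19, then count y ∈ F_19 with y² ≡ rhs.
  x = 0: rhs = 5, matching y values: 9, 10 (2 points).
  x = 1: rhs = 2, matching y values: none (0 points).
  x = 2: rhs = 5, matching y values: 9, 10 (2 points).
  x = 3: rhs = 1, matching y values: 1, 18 (2 points).
  x = 4: rhs = 15, matching y values: none (0 points).
  x = 5: rhs = 15, matching y values: none (0 points).
  x = 6: rhs = 7, matching y values: 8, 11 (2 points).
  x = 7: rhs = 16, matching y values: 4, 15 (2 points).
  x = 8: rhs = 10, matching y values: none (0 points).
  x = 9: rhs = 14, matching y values: none (0 points).
  x = 10: rhs = 15, matching y values: none (0 points).
  x = 11: rhs = 0, matching y values: 0 (1 points).
  x = 12: rhs = 13, matching y values: none (0 points).
  x = 13: rhs = 3, matching y values: none (0 points).
  x = 14: rhs = 14, matching y values: none (0 points).
  x = 15: rhs = 14, matching y values: none (0 points).
  x = 16: rhs = 9, matching y values: 3, 16 (2 points).
  x = 17: rhs = 5, matching y values: 9, 10 (2 points).
  x = 18: rhs = 8, matching y values: none (0 points).
Total affine count: 15.
Full point count |E(F_19)| = 15 + 1 = 16.
Hasse bound: |16 − (19+1)| = |-4| = 4 ≤ 2√19 ≈ 8.7178 ✓.


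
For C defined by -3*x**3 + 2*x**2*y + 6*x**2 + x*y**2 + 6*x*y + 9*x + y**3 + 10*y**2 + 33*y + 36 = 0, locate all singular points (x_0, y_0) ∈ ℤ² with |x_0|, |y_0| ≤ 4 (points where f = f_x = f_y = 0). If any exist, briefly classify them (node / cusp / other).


Singular points: {(0, -3)}; classification: cusp.

Compute partial derivatives:
  f_x = -9*x**2 + 4*x*y + 12*x + y**2 + 6*y + 9.
  f_y = 2*x**2 + 2*x*y + 6*x + 3*y**2 + 20*y + 33.
Scan x_0 ∈ {−4, ..., 4}. For each x_0, f_y(x_0, y) is a polynomial in y; find its integer roots y ∈ {−4, ..., 4}, then test f_x and f at those candidates.
  x = -4: f_y(-4, y) = 3*y**2 + 12*y + 41; no integer root y with |y| ≤ 4.
  x = -3: f_y(-3, y) = 3*y**2 + 14*y + 33; no integer root y with |y| ≤ 4.
  x = -2: f_y(-2, y) = 3*y**2 + 16*y + 29; no integer root y with |y| ≤ 4.
  x = -1: f_y(-1, y) = 3*y**2 + 18*y + 29; no integer root y with |y| ≤ 4.
  x = 0: f_y(0, y) = 3*y**2 + 20*y + 33; vanishes at y ∈ {-3}. (0, -3): f_x = 0, f = 0 — SINGULAR.
  x = 1: f_y(1, y) = 3*y**2 + 22*y + 41; no integer root y with |y| ≤ 4.
  x = 2: f_y(2, y) = 3*y**2 + 24*y + 53; no integer root y with |y| ≤ 4.
  x = 3: f_y(3, y) = 3*y**2 + 26*y + 69; no integer root y with |y| ≤ 4.
  x = 4: f_y(4, y) = 3*y**2 + 28*y + 89; no integer root y with |y| ≤ 4.
Only singular point on the grid: (0, -3).
Classify: substitute x = 0 + u, y = -3 + v and expand: f = -3*u**3 + 2*u**2*v + u*v**2 + v**3 + v**2.
No constant or linear terms (consistent with a singular point). Quadratic part: v**2. Cubic part: -3*u**3 + 2*u**2*v + u*v**2 + v**3.
The quadratic part v**2 is a perfect square, so there is a single (double) tangent line v = 0, i.e. y = -3. Restricting the cubic part to that line (v = 0) leaves -3*u**3 ≠ 0, so f is not divisible by v and the branch is v² ≈ 3*u**3 to lowest order — this is a cusp.
Classification: cusp.


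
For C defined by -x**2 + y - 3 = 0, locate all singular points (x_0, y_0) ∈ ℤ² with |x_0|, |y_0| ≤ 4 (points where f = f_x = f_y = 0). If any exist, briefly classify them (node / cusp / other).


No singular points in the scanned grid; C is smooth there.

Compute partial derivatives:
  f_x = -2*x.
  f_y = 1.
f_y = 1 is a nonzero constant, so f_y never vanishes: no point (x, y) can satisfy f = f_x = f_y = 0. In particular no (x, y) ∈ {−4, ..., 4}² is singular; the curve is smooth.


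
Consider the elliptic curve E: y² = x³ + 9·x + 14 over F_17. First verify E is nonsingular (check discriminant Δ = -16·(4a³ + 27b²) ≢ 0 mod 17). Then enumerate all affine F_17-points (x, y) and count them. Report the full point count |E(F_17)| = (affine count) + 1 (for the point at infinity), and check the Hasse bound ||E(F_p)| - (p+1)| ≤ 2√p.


Affine points = {(3, 0), (9, 5), (9, 12), (10, 4), (10, 13), (11, 4), (11, 13), (13, 4), (13, 13), (16, 2), (16, 15)}; affine count = 11; |E(F_17)| = 12.

Discriminant check: Δ ∝ 4a³ + 27b² = 4·9³ + 27·14² = 4·729 + 27·196 ≡ 14 (mod 17). Nonzero ⇒ E is nonsingular.
For each x ∈ F_17, compute rhs = x³ + 9·x + 14 mod 17, then count y ∈ F_17 with y² ≡ rhs.
  x = 0: rhs = 14, matching y values: none (0 points).
  x = 1: rhs = 7, matching y values: none (0 points).
  x = 2: rhs = 6, matching y values: none (0 points).
  x = 3: rhs = 0, matching y values: 0 (1 points).
  x = 4: rhs = 12, matching y values: none (0 points).
  x = 5: rhs = 14, matching y values: none (0 points).
  x = 6: rhs = 12, matching y values: none (0 points).
  x = 7: rhs = 12, matching y values: none (0 points).
  x = 8: rhs = 3, matching y values: none (0 points).
  x = 9: rhs = 8, matching y values: 5, 12 (2 points).
  x = 10: rhs = 16, matching y values: 4, 13 (2 points).
  x = 11: rhs = 16, matching y values: 4, 13 (2 points).
  x = 12: rhs = 14, matching y values: none (0 points).
  x = 13: rhs = 16, matching y values: 4, 13 (2 points).
  x = 14: rhs = 11, matching y values: none (0 points).
  x = 15: rhs = 5, matching y values: none (0 points).
  x = 16: rhs = 4, matching y values: 2, 15 (2 points).
Total affine count: 11.
Full point count |E(F_17)| = 11 + 1 = 12.
Hasse bound: |12 − (17+1)| = |-6| = 6 ≤ 2√17 ≈ 8.2462 ✓.


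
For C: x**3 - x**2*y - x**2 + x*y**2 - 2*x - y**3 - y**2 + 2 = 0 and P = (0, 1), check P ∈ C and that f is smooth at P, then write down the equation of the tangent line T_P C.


Tangent line at P: -x - 5*y + 5 = 0.

Step 1: f(0, 1) = 0, so P lies on C.
Step 2: partial derivatives
  f_x(x, y) = 3*x**2 - 2*x*y - 2*x + y**2 - 2, f_y(x, y) = -x**2 + 2*x*y - 3*y**2 - 2*y.
  f_x(P) = -1, f_y(P) = -5 (gradient nonzero, so P is smooth).
Step 3: tangent line at P: -1·(x − 0) + -5·(y − 1) = 0.
Expanding: -x - 5*y + 5 = 0.


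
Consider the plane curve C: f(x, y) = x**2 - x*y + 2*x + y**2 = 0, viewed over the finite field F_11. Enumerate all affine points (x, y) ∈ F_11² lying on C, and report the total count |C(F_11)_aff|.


Affine F_11-points: {(0, 0), (1, 6), (2, 3), (2, 10), (3, 6), (3, 8), (6, 7), (6, 10), (9, 0), (9, 9), (10, 3), (10, 7)}; count = 12.

For each of the 121 pairs (x, y) ∈ F_11², evaluate f(x, y) mod 11. Record the zeros.
  x = 0: [0↦0, 1↦1, 2↦4, 3↦9, 4↦5, 5↦3, 6↦3, 7↦5, 8↦9, 9↦4, 10↦1]  zeros at y ∈ {0}
  x = 1: [0↦3, 1↦3, 2↦5, 3↦9, 4↦4, 5↦1, 6↦0, 7↦1, 8↦4, 9↦9, 10↦5]  zeros at y ∈ {6}
  x = 2: [0↦8, 1↦7, 2↦8, 3↦0, 4↦5, 5↦1, 6↦10, 7↦10, 8↦1, 9↦5, 10↦0]  zeros at y ∈ {3, 10}
  x = 3: [0↦4, 1↦2, 2↦2, 3↦4, 4↦8, 5↦3, 6↦0, 7↦10, 8↦0, 9↦3, 10↦8]  zeros at y ∈ {6, 8}
  x = 4: [0↦2, 1↦10, 2↦9, 3↦10, 4↦2, 5↦7, 6↦3, 7↦1, 8↦1, 9↦3, 10↦7]  zeros at y ∈ ∅
  x = 5: [0↦2, 1↦9, 2↦7, 3↦7, 4↦9, 5↦2, 6↦8, 7↦5, 8↦4, 9↦5, 10↦8]  zeros at y ∈ ∅
  x = 6: [0↦4, 1↦10, 2↦7, 3↦6, 4↦7, 5↦10, 6↦4, 7↦0, 8↦9, 9↦9, 10↦0]  zeros at y ∈ {7, 10}
  x = 7: [0↦8, 1↦2, 2↦9, 3↦7, 4↦7, 5↦9, 6↦2, 7↦8, 8↦5, 9↦4, 10↦5]  zeros at y ∈ ∅
  x = 8: [0↦3, 1↦7, 2↦2, 3↦10, 4↦9, 5↦10, 6↦2, 7↦7, 8↦3, 9↦1, 10↦1]  zeros at y ∈ ∅
  x = 9: [0↦0, 1↦3, 2↦8, 3↦4, 4↦2, 5↦2, 6↦4, 7↦8, 8↦3, 9↦0, 10↦10]  zeros at y ∈ {0, 9}
  x = 10: [0↦10, 1↦1, 2↦5, 3↦0, 4↦8, 5↦7, 6↦8, 7↦0, 8↦5, 9↦1, 10↦10]  zeros at y ∈ {3, 7}
Collecting zeros: affine points = {(0, 0), (1, 6), (2, 3), (2, 10), (3, 6), (3, 8), (6, 7), (6, 10), (9, 0), (9, 9), (10, 3), (10, 7)}.
Total count |C(F_11)_aff| = 12.


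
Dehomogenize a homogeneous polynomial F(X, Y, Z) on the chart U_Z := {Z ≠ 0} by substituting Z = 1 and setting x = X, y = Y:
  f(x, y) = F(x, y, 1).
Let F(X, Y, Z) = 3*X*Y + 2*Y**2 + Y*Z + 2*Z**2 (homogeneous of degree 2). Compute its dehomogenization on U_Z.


f(x, y) = 3*x*y + 2*y**2 + y + 2

On U_Z we set Z = 1. Each monomial c·X^i·Y^j·Z^k in F becomes c·x^i·y^j·1^k = c·x^i·y^j.
Substituting Z = 1: F(X, Y, 1) = 3*x*y + 2*y**2 + y + 2.
Note: deg(f) ≤ deg(F) = 2; strict inequality happens when F is divisible by Z (lost terms).


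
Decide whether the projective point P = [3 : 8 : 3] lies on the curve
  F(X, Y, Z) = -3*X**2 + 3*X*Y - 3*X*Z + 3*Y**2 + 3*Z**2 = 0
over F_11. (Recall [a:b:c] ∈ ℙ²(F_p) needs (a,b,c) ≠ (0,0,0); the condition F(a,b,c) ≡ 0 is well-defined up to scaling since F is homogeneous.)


F(3,8,3) ≡ 6 (mod 11); P is NOT on the curve.

Evaluate F(3, 8, 3) term-by-term (mod 11).
  -3*X**2 ↦ -3·9·1·1 = -27
  3*X*Y ↦ 3·3·8·1 = 72
  -3*X*Z ↦ -3·3·1·3 = -27
  3*Y**2 ↦ 3·1·64·1 = 192
  3*Z**2 ↦ 3·1·1·9 = 27
Sum: F(3, 8, 3) = (-27) + (72) + (-27) + (192) + (27) = 237.
Reducing mod 11: 237 ≡ 6 (mod 11).
Since F(a, b, c) ≡ 6 ≠ 0 (mod 11), P does NOT lie on the curve.


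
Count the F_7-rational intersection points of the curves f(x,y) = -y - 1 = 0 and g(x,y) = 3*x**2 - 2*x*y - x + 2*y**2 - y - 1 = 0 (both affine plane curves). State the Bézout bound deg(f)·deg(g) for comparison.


Common zeros: ∅; count = 0; Bézout bound = 2.

deg(f) = 1, deg(g) = 2, so Bézout bound = 2.
Scan x ∈ F_7. For each x, list the y ∈ F_7 with f(x, y) ≡ 0 and those with g(x, y) ≡ 0 (mod 7); the common zeros in that column are the intersection.
  x = 0: f ≡ 0 at y ∈ {6}; g ≡ 0 at y ∈ {1, 3}; common: ∅.
  x = 1: f ≡ 0 at y ∈ {6}; g ≡ 0 at y ∈ {1, 4}; common: ∅.
  x = 2: f ≡ 0 at y ∈ {6}; g ≡ 0 at y ∈ {2, 4}; common: ∅.
  x = 3: f ≡ 0 at y ∈ {6}; g ≡ 0 at y ∈ ∅; common: ∅.
  x = 4: f ≡ 0 at y ∈ {6}; g ≡ 0 at y ∈ ∅; common: ∅.
  x = 5: f ≡ 0 at y ∈ {6}; g ≡ 0 at y ∈ ∅; common: ∅.
  x = 6: f ≡ 0 at y ∈ {6}; g ≡ 0 at y ∈ ∅; common: ∅.
Collecting: common zeros = ∅, so the count is 0.
Comparison with the Bézout bound: 0 ≤ 2 = deg(f)·deg(g), as expected for curves with no common component (the affine F_7-count falls short of the bound because intersections may lie at infinity, over extension fields, or carry multiplicity).


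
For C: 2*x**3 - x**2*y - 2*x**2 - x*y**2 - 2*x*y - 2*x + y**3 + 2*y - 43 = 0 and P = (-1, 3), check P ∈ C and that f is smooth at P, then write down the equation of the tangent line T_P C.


Tangent line at P: -x + 36*y - 109 = 0.

Step 1: f(-1, 3) = 0, so P lies on C.
Step 2: partial derivatives
  f_x(x, y) = 6*x**2 - 2*x*y - 4*x - y**2 - 2*y - 2, f_y(x, y) = -x**2 - 2*x*y - 2*x + 3*y**2 + 2.
  f_x(P) = -1, f_y(P) = 36 (gradient nonzero, so P is smooth).
Step 3: tangent line at P: -1·(x − -1) + 36·(y − 3) = 0.
Expanding: -x + 36*y - 109 = 0.


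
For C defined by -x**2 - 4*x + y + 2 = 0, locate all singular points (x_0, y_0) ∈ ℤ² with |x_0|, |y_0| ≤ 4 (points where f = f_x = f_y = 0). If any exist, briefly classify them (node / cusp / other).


No singular points in the scanned grid; C is smooth there.

Compute partial derivatives:
  f_x = -2*x - 4.
  f_y = 1.
f_y = 1 is a nonzero constant, so f_y never vanishes: no point (x, y) can satisfy f = f_x = f_y = 0. In particular no (x, y) ∈ {−4, ..., 4}² is singular; the curve is smooth.


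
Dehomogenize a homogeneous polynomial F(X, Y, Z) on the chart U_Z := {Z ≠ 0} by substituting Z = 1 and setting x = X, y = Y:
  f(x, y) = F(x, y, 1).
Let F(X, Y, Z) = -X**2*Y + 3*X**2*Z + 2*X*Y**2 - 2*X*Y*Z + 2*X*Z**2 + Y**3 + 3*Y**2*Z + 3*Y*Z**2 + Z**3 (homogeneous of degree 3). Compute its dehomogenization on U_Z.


f(x, y) = -x**2*y + 3*x**2 + 2*x*y**2 - 2*x*y + 2*x + y**3 + 3*y**2 + 3*y + 1

On U_Z we set Z = 1. Each monomial c·X^i·Y^j·Z^k in F becomes c·x^i·y^j·1^k = c·x^i·y^j.
Substituting Z = 1: F(X, Y, 1) = -x**2*y + 3*x**2 + 2*x*y**2 - 2*x*y + 2*x + y**3 + 3*y**2 + 3*y + 1.
Note: deg(f) ≤ deg(F) = 3; strict inequality happens when F is divisible by Z (lost terms).


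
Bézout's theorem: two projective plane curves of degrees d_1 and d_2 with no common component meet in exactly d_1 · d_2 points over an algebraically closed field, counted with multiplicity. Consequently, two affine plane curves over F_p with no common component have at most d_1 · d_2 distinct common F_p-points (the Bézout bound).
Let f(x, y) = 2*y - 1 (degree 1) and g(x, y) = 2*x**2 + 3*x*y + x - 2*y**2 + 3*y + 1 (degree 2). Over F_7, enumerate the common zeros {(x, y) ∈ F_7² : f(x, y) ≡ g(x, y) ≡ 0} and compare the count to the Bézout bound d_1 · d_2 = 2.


Common zeros: ∅; count = 0; Bézout bound = 2.

deg(f) = 1, deg(g) = 2, so Bézout bound = 2.
Scan x ∈ F_7. For each x, list the y ∈ F_7 with f(x, y) ≡ 0 and those with g(x, y) ≡ 0 (mod 7); the common zeros in that column are the intersection.
  x = 0: f ≡ 0 at y ∈ {4}; g ≡ 0 at y ∈ ∅; common: ∅.
  x = 1: f ≡ 0 at y ∈ {4}; g ≡ 0 at y ∈ ∅; common: ∅.
  x = 2: f ≡ 0 at y ∈ {4}; g ≡ 0 at y ∈ {2, 6}; common: ∅.
  x = 3: f ≡ 0 at y ∈ {4}; g ≡ 0 at y ∈ ∅; common: ∅.
  x = 4: f ≡ 0 at y ∈ {4}; g ≡ 0 at y ∈ ∅; common: ∅.
  x = 5: f ≡ 0 at y ∈ {4}; g ≡ 0 at y ∈ {0, 2}; common: ∅.
  x = 6: f ≡ 0 at y ∈ {4}; g ≡ 0 at y ∈ {1, 6}; common: ∅.
Collecting: common zeros = ∅, so the count is 0.
Comparison with the Bézout bound: 0 ≤ 2 = deg(f)·deg(g), as expected for curves with no common component (the affine F_7-count falls short of the bound because intersections may lie at infinity, over extension fields, or carry multiplicity).


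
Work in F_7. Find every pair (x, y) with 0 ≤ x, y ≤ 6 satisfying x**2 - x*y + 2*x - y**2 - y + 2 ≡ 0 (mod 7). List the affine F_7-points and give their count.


Affine F_7-points: {(0, 1), (0, 5), (2, 2), (3, 5), (5, 2), (5, 6), (6, 1), (6, 6)}; count = 8.

For each of the 49 pairs (x, y) ∈ F_7², evaluate f(x, y) mod 7. Record the zeros.
  x = 0: [0↦2, 1↦0, 2↦3, 3↦4, 4↦3, 5↦0, 6↦2]  zeros at y ∈ {1, 5}
  x = 1: [0↦5, 1↦2, 2↦4, 3↦4, 4↦2, 5↦5, 6↦6]  zeros at y ∈ ∅
  x = 2: [0↦3, 1↦6, 2↦0, 3↦6, 4↦3, 5↦5, 6↦5]  zeros at y ∈ {2}
  x = 3: [0↦3, 1↦5, 2↦5, 3↦3, 4↦6, 5↦0, 6↦6]  zeros at y ∈ {5}
  x = 4: [0↦5, 1↦6, 2↦5, 3↦2, 4↦4, 5↦4, 6↦2]  zeros at y ∈ ∅
  x = 5: [0↦2, 1↦2, 2↦0, 3↦3, 4↦4, 5↦3, 6↦0]  zeros at y ∈ {2, 6}
  x = 6: [0↦1, 1↦0, 2↦4, 3↦6, 4↦6, 5↦4, 6↦0]  zeros at y ∈ {1, 6}
Collecting zeros: affine points = {(0, 1), (0, 5), (2, 2), (3, 5), (5, 2), (5, 6), (6, 1), (6, 6)}.
Total count |C(F_7)_aff| = 8.


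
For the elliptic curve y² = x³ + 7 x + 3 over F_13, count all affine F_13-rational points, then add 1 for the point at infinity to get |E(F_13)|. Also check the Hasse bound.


Affine points = {(0, 4), (0, 9), (2, 5), (2, 8), (3, 5), (3, 8), (4, 2), (4, 11), (6, 1), (6, 12), (8, 5), (8, 8)}; affine count = 12; |E(F_13)| = 13.

Discriminant check: Δ ∝ 4a³ + 27b² = 4·7³ + 27·3² = 4·343 + 27·9 ≡ 3 (mod 13). Nonzero ⇒ E is nonsingular.
For each x ∈ F_13, compute rhs = x³ + 7·x + 3 mod 13, then count y ∈ F_13 with y² ≡ rhs.
  x = 0: rhs = 3, matching y values: 4, 9 (2 points).
  x = 1: rhs = 11, matching y values: none (0 points).
  x = 2: rhs = 12, matching y values: 5, 8 (2 points).
  x = 3: rhs = 12, matching y values: 5, 8 (2 points).
  x = 4: rhs = 4, matching y values: 2, 11 (2 points).
  x = 5: rhs = 7, matching y values: none (0 points).
  x = 6: rhs = 1, matching y values: 1, 12 (2 points).
  x = 7: rhs = 5, matching y values: none (0 points).
  x = 8: rhs = 12, matching y values: 5, 8 (2 points).
  x = 9: rhs = 2, matching y values: none (0 points).
  x = 10: rhs = 7, matching y values: none (0 points).
  x = 11: rhs = 7, matching y values: none (0 points).
  x = 12: rhs = 8, matching y values: none (0 points).
Total affine count: 12.
Full point count |E(F_13)| = 12 + 1 = 13.
Hasse bound: |13 − (13+1)| = |-1| = 1 ≤ 2√13 ≈ 7.2111 ✓.


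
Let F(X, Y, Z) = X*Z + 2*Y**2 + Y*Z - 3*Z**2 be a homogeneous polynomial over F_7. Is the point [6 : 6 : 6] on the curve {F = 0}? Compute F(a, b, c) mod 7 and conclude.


F(6,6,6) ≡ 1 (mod 7); P is NOT on the curve.

Evaluate F(6, 6, 6) term-by-term (mod 7).
  X*Z ↦ 1·6·1·6 = 36
  2*Y**2 ↦ 2·1·36·1 = 72
  Y*Z ↦ 1·1·6·6 = 36
  -3*Z**2 ↦ -3·1·1·36 = -108
Sum: F(6, 6, 6) = (36) + (72) + (36) + (-108) = 36.
Reducing mod 7: 36 ≡ 1 (mod 7).
Since F(a, b, c) ≡ 1 ≠ 0 (mod 7), P does NOT lie on the curve.


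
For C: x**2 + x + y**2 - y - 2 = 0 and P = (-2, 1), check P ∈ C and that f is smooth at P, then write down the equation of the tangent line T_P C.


Tangent line at P: -3*x + y - 7 = 0.

Step 1: f(-2, 1) = 0, so P lies on C.
Step 2: partial derivatives
  f_x(x, y) = 2*x + 1, f_y(x, y) = 2*y - 1.
  f_x(P) = -3, f_y(P) = 1 (gradient nonzero, so P is smooth).
Step 3: tangent line at P: -3·(x − -2) + 1·(y − 1) = 0.
Expanding: -3*x + y - 7 = 0.


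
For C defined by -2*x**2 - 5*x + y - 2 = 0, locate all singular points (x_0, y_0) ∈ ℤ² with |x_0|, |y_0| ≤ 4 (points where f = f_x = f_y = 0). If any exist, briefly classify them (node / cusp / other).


No singular points in the scanned grid; C is smooth there.

Compute partial derivatives:
  f_x = -4*x - 5.
  f_y = 1.
f_y = 1 is a nonzero constant, so f_y never vanishes: no point (x, y) can satisfy f = f_x = f_y = 0. In particular no (x, y) ∈ {−4, ..., 4}² is singular; the curve is smooth.


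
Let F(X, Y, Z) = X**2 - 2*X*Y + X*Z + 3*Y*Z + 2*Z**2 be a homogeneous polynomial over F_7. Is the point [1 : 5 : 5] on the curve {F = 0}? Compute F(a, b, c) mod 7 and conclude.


F(1,5,5) ≡ 2 (mod 7); P is NOT on the curve.

Evaluate F(1, 5, 5) term-by-term (mod 7).
  X**2 ↦ 1·1·1·1 = 1
  -2*X*Y ↦ -2·1·5·1 = -10
  X*Z ↦ 1·1·1·5 = 5
  3*Y*Z ↦ 3·1·5·5 = 75
  2*Z**2 ↦ 2·1·1·25 = 50
Sum: F(1, 5, 5) = (1) + (-10) + (5) + (75) + (50) = 121.
Reducing mod 7: 121 ≡ 2 (mod 7).
Since F(a, b, c) ≡ 2 ≠ 0 (mod 7), P does NOT lie on the curve.


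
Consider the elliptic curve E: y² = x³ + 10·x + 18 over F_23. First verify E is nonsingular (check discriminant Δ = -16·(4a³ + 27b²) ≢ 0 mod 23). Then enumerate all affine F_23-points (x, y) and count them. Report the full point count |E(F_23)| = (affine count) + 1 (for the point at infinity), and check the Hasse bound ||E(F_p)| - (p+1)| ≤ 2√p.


Affine points = {(0, 8), (0, 15), (1, 11), (1, 12), (2, 0), (3, 11), (3, 12), (5, 3), (5, 20), (6, 8), (6, 15), (8, 9), (8, 14), (9, 3), (9, 20), (12, 7), (12, 16), (14, 2), (14, 21), (15, 1), (15, 22), (17, 8), (17, 15), (18, 2), (18, 21), (19, 11), (19, 12), (21, 6), (21, 17)}; affine count = 29; |E(F_23)| = 30.

Discriminant check: Δ ∝ 4a³ + 27b² = 4·10³ + 27·18² = 4·1000 + 27·324 ≡ 6 (mod 23). Nonzero ⇒ E is nonsingular.
For each x ∈ F_23, compute rhs = x³ + 10·x + 18 mod 23, then count y ∈ F_23 with y² ≡ rhs.
  x = 0: rhs = 18, matching y values: 8, 15 (2 points).
  x = 1: rhs = 6, matching y values: 11, 12 (2 points).
  x = 2: rhs = 0, matching y values: 0 (1 points).
  x = 3: rhs = 6, matching y values: 11, 12 (2 points).
  x = 4: rhs = 7, matching y values: none (0 points).
  x = 5: rhs = 9, matching y values: 3, 20 (2 points).
  x = 6: rhs = 18, matching y values: 8, 15 (2 points).
  x = 7: rhs = 17, matching y values: none (0 points).
  x = 8: rhs = 12, matching y values: 9, 14 (2 points).
  x = 9: rhs = 9, matching y values: 3, 20 (2 points).
  x = 10: rhs = 14, matching y values: none (0 points).
  x = 11: rhs = 10, matching y values: none (0 points).
  x = 12: rhs = 3, matching y values: 7, 16 (2 points).
  x = 13: rhs = 22, matching y values: none (0 points).
  x = 14: rhs = 4, matching y values: 2, 21 (2 points).
  x = 15: rhs = 1, matching y values: 1, 22 (2 points).
  x = 16: rhs = 19, matching y values: none (0 points).
  x = 17: rhs = 18, matching y values: 8, 15 (2 points).
  x = 18: rhs = 4, matching y values: 2, 21 (2 points).
  x = 19: rhs = 6, matching y values: 11, 12 (2 points).
  x = 20: rhs = 7, matching y values: none (0 points).
  x = 21: rhs = 13, matching y values: 6, 17 (2 points).
  x = 22: rhs = 7, matching y values: none (0 points).
Total affine count: 29.
Full point count |E(F_23)| = 29 + 1 = 30.
Hasse bound: |30 − (23+1)| = |6| = 6 ≤ 2√23 ≈ 9.5917 ✓.


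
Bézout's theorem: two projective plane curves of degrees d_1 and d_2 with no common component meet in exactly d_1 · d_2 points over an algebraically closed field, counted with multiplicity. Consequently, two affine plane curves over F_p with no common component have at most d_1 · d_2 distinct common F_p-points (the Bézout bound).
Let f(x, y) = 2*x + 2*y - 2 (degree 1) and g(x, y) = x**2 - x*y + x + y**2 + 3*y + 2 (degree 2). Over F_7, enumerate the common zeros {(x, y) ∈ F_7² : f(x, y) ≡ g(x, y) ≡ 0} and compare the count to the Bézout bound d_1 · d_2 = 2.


Common zeros: {(5, 3), (6, 2)}; count = 2; Bézout bound = 2.

deg(f) = 1, deg(g) = 2, so Bézout bound = 2.
Scan x ∈ F_7. For each x, list the y ∈ F_7 with f(x, y) ≡ 0 and those with g(x, y) ≡ 0 (mod 7); the common zeros in that column are the intersection.
  x = 0: f ≡ 0 at y ∈ {1}; g ≡ 0 at y ∈ {5, 6}; common: ∅.
  x = 1: f ≡ 0 at y ∈ {0}; g ≡ 0 at y ∈ {1, 4}; common: ∅.
  x = 2: f ≡ 0 at y ∈ {6}; g ≡ 0 at y ∈ {2, 4}; common: ∅.
  x = 3: f ≡ 0 at y ∈ {5}; g ≡ 0 at y ∈ {0}; common: ∅.
  x = 4: f ≡ 0 at y ∈ {4}; g ≡ 0 at y ∈ {3, 5}; common: ∅.
  x = 5: f ≡ 0 at y ∈ {3}; g ≡ 0 at y ∈ {3, 6}; common: {3}.
  x = 6: f ≡ 0 at y ∈ {2}; g ≡ 0 at y ∈ {1, 2}; common: {2}.
Collecting: common zeros = {(5, 3), (6, 2)}, so the count is 2.
Comparison with the Bézout bound: 2 ≤ 2 = deg(f)·deg(g), as expected for curves with no common component (the bound is attained).


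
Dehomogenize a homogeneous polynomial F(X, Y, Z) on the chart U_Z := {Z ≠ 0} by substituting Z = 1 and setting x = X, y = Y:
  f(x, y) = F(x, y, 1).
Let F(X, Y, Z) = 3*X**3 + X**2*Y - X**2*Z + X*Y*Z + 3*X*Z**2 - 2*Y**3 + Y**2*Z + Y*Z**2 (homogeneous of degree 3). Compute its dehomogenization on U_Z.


f(x, y) = 3*x**3 + x**2*y - x**2 + x*y + 3*x - 2*y**3 + y**2 + y

On U_Z we set Z = 1. Each monomial c·X^i·Y^j·Z^k in F becomes c·x^i·y^j·1^k = c·x^i·y^j.
Substituting Z = 1: F(X, Y, 1) = 3*x**3 + x**2*y - x**2 + x*y + 3*x - 2*y**3 + y**2 + y.
Note: deg(f) ≤ deg(F) = 3; strict inequality happens when F is divisible by Z (lost terms).


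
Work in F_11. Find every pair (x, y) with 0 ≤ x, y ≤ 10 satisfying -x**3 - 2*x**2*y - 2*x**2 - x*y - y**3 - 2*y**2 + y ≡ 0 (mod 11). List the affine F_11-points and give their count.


Affine F_11-points: {(0, 0), (2, 3), (4, 6), (7, 6), (8, 4), (8, 6), (8, 10), (9, 0), (10, 5)}; count = 9.

For each of the 121 pairs (x, y) ∈ F_11², evaluate f(x, y) mod 11. Record the zeros.
  x = 0: [0↦0, 1↦9, 2↦8, 3↦2, 4↦7, 5↦6, 6↦4, 7↦6, 8↦6, 9↦9, 10↦9]  zeros at y ∈ {0}
  x = 1: [0↦8, 1↦3, 2↦10, 3↦1, 4↦3, 5↦10, 6↦5, 7↦4, 8↦1, 9↦1, 10↦9]  zeros at y ∈ ∅
  x = 2: [0↦6, 1↦5, 2↦5, 3↦0, 4↦6, 5↦6, 6↦5, 7↦8, 8↦9, 9↦2, 10↦3]  zeros at y ∈ {3}
  x = 3: [0↦10, 1↦9, 2↦9, 3↦4, 4↦10, 5↦10, 6↦9, 7↦1, 8↦2, 9↦6, 10↦7]  zeros at y ∈ ∅
  x = 4: [0↦3, 1↦9, 2↦5, 3↦7, 4↦9, 5↦5, 6↦0, 7↦10, 8↦7, 9↦7, 10↦4]  zeros at y ∈ {6}
  x = 5: [0↦1, 1↦10, 2↦9, 3↦3, 4↦8, 5↦7, 6↦5, 7↦7, 8↦7, 9↦10, 10↦10]  zeros at y ∈ ∅
  x = 6: [0↦9, 1↦6, 2↦4, 3↦8, 4↦1, 5↦10, 6↦7, 7↦8, 8↦7, 9↦9, 10↦8]  zeros at y ∈ ∅
  x = 7: [0↦10, 1↦2, 2↦6, 3↦5, 4↦4, 5↦8, 6↦0, 7↦7, 8↦1, 9↦9, 10↦3]  zeros at y ∈ {6}
  x = 8: [0↦9, 1↦3, 2↦9, 3↦10, 4↦0, 5↦6, 6↦0, 7↦9, 8↦5, 9↦4, 10↦0]  zeros at y ∈ {4, 6, 10}
  x = 9: [0↦0, 1↦3, 2↦7, 3↦6, 4↦5, 5↦9, 6↦1, 7↦8, 8↦2, 9↦10, 10↦4]  zeros at y ∈ {0}
  x = 10: [0↦10, 1↦7, 2↦5, 3↦9, 4↦2, 5↦0, 6↦8, 7↦9, 8↦8, 9↦10, 10↦9]  zeros at y ∈ {5}
Collecting zeros: affine points = {(0, 0), (2, 3), (4, 6), (7, 6), (8, 4), (8, 6), (8, 10), (9, 0), (10, 5)}.
Total count |C(F_11)_aff| = 9.


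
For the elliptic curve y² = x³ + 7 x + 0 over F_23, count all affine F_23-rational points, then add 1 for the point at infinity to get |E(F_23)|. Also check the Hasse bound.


Affine points = {(0, 0), (1, 10), (1, 13), (3, 5), (3, 18), (4, 0), (7, 1), (7, 22), (8, 4), (8, 19), (10, 9), (10, 14), (12, 8), (12, 15), (14, 6), (14, 17), (17, 8), (17, 15), (18, 1), (18, 22), (19, 0), (21, 1), (21, 22)}; affine count = 23; |E(F_23)| = 24.

Discriminant check: Δ ∝ 4a³ + 27b² = 4·7³ + 27·0² = 4·343 + 27·0 ≡ 15 (mod 23). Nonzero ⇒ E is nonsingular.
For each x ∈ F_23, compute rhs = x³ + 7·x + 0 mod 23, then count y ∈ F_23 with y² ≡ rhs.
  x = 0: rhs = 0, matching y values: 0 (1 points).
  x = 1: rhs = 8, matching y values: 10, 13 (2 points).
  x = 2: rhs = 22, matching y values: none (0 points).
  x = 3: rhs = 2, matching y values: 5, 18 (2 points).
  x = 4: rhs = 0, matching y values: 0 (1 points).
  x = 5: rhs = 22, matching y values: none (0 points).
  x = 6: rhs = 5, matching y values: none (0 points).
  x = 7: rhs = 1, matching y values: 1, 22 (2 points).
  x = 8: rhs = 16, matching y values: 4, 19 (2 points).
  x = 9: rhs = 10, matching y values: none (0 points).
  x = 10: rhs = 12, matching y values: 9, 14 (2 points).
  x = 11: rhs = 5, matching y values: none (0 points).
  x = 12: rhs = 18, matching y values: 8, 15 (2 points).
  x = 13: rhs = 11, matching y values: none (0 points).
  x = 14: rhs = 13, matching y values: 6, 17 (2 points).
  x = 15: rhs = 7, matching y values: none (0 points).
  x = 16: rhs = 22, matching y values: none (0 points).
  x = 17: rhs = 18, matching y values: 8, 15 (2 points).
  x = 18: rhs = 1, matching y values: 1, 22 (2 points).
  x = 19: rhs = 0, matching y values: 0 (1 points).
  x = 20: rhs = 21, matching y values: none (0 points).
  x = 21: rhs = 1, matching y values: 1, 22 (2 points).
  x = 22: rhs = 15, matching y values: none (0 points).
Total affine count: 23.
Full point count |E(F_23)| = 23 + 1 = 24.
Hasse bound: |24 − (23+1)| = |0| = 0 ≤ 2√23 ≈ 9.5917 ✓.


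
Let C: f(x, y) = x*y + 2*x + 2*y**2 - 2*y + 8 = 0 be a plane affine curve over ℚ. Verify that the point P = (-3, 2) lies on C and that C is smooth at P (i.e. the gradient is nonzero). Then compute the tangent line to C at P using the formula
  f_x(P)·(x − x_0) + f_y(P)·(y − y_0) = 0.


Tangent line at P: 4*x + 3*y + 6 = 0.

Step 1: f(-3, 2) = 0, so P lies on C.
Step 2: partial derivatives
  f_x(x, y) = y + 2, f_y(x, y) = x + 4*y - 2.
  f_x(P) = 4, f_y(P) = 3 (gradient nonzero, so P is smooth).
Step 3: tangent line at P: 4·(x − -3) + 3·(y − 2) = 0.
Expanding: 4*x + 3*y + 6 = 0.


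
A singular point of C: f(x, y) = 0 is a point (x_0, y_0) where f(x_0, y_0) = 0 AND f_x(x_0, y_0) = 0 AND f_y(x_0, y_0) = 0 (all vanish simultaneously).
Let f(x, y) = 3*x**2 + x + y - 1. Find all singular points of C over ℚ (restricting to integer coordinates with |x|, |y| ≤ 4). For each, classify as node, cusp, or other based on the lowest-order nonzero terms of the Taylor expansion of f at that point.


No singular points in the scanned grid; C is smooth there.

Compute partial derivatives:
  f_x = 6*x + 1.
  f_y = 1.
f_y = 1 is a nonzero constant, so f_y never vanishes: no point (x, y) can satisfy f = f_x = f_y = 0. In particular no (x, y) ∈ {−4, ..., 4}² is singular; the curve is smooth.


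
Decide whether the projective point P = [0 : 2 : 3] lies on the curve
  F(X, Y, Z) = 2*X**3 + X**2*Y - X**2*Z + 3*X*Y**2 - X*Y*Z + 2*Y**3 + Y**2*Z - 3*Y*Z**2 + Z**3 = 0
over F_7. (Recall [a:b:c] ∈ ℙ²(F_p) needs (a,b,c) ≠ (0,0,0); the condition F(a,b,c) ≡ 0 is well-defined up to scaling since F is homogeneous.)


F(0,2,3) ≡ 1 (mod 7); P is NOT on the curve.

Evaluate F(0, 2, 3) term-by-term (mod 7).
  2*X**3 ↦ 2·0·1·1 = 0
  X**2*Y ↦ 1·0·2·1 = 0
  -X**2*Z ↦ -1·0·1·3 = 0
  3*X*Y**2 ↦ 3·0·4·1 = 0
  -X*Y*Z ↦ -1·0·2·3 = 0
  2*Y**3 ↦ 2·1·8·1 = 16
  Y**2*Z ↦ 1·1·4·3 = 12
  -3*Y*Z**2 ↦ -3·1·2·9 = -54
  Z**3 ↦ 1·1·1·27 = 27
Sum: F(0, 2, 3) = (0) + (0) + (0) + (0) + (0) + (16) + (12) + (-54) + (27) = 1.
Reducing mod 7: 1 ≡ 1 (mod 7).
Since F(a, b, c) ≡ 1 ≠ 0 (mod 7), P does NOT lie on the curve.


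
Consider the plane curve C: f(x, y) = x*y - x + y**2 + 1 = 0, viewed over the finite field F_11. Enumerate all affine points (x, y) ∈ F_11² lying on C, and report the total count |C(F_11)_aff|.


Affine F_11-points: {(1, 0), (1, 10), (6, 2), (6, 3), (8, 6), (8, 8), (9, 4), (9, 9), (10, 5), (10, 7)}; count = 10.

For each of the 121 pairs (x, y) ∈ F_11², evaluate f(x, y) mod 11. Record the zeros.
  x = 0: [0↦1, 1↦2, 2↦5, 3↦10, 4↦6, 5↦4, 6↦4, 7↦6, 8↦10, 9↦5, 10↦2]  zeros at y ∈ ∅
  x = 1: [0↦0, 1↦2, 2↦6, 3↦1, 4↦9, 5↦8, 6↦9, 7↦1, 8↦6, 9↦2, 10↦0]  zeros at y ∈ {0, 10}
  x = 2: [0↦10, 1↦2, 2↦7, 3↦3, 4↦1, 5↦1, 6↦3, 7↦7, 8↦2, 9↦10, 10↦9]  zeros at y ∈ ∅
  x = 3: [0↦9, 1↦2, 2↦8, 3↦5, 4↦4, 5↦5, 6↦8, 7↦2, 8↦9, 9↦7, 10↦7]  zeros at y ∈ ∅
  x = 4: [0↦8, 1↦2, 2↦9, 3↦7, 4↦7, 5↦9, 6↦2, 7↦8, 8↦5, 9↦4, 10↦5]  zeros at y ∈ ∅
  x = 5: [0↦7, 1↦2, 2↦10, 3↦9, 4↦10, 5↦2, 6↦7, 7↦3, 8↦1, 9↦1, 10↦3]  zeros at y ∈ ∅
  x = 6: [0↦6, 1↦2, 2↦0, 3↦0, 4↦2, 5↦6, 6↦1, 7↦9, 8↦8, 9↦9, 10↦1]  zeros at y ∈ {2, 3}
  x = 7: [0↦5, 1↦2, 2↦1, 3↦2, 4↦5, 5↦10, 6↦6, 7↦4, 8↦4, 9↦6, 10↦10]  zeros at y ∈ ∅
  x = 8: [0↦4, 1↦2, 2↦2, 3↦4, 4↦8, 5↦3, 6↦0, 7↦10, 8↦0, 9↦3, 10↦8]  zeros at y ∈ {6, 8}
  x = 9: [0↦3, 1↦2, 2↦3, 3↦6, 4↦0, 5↦7, 6↦5, 7↦5, 8↦7, 9↦0, 10↦6]  zeros at y ∈ {4, 9}
  x = 10: [0↦2, 1↦2, 2↦4, 3↦8, 4↦3, 5↦0, 6↦10, 7↦0, 8↦3, 9↦8, 10↦4]  zeros at y ∈ {5, 7}
Collecting zeros: affine points = {(1, 0), (1, 10), (6, 2), (6, 3), (8, 6), (8, 8), (9, 4), (9, 9), (10, 5), (10, 7)}.
Total count |C(F_11)_aff| = 10.
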